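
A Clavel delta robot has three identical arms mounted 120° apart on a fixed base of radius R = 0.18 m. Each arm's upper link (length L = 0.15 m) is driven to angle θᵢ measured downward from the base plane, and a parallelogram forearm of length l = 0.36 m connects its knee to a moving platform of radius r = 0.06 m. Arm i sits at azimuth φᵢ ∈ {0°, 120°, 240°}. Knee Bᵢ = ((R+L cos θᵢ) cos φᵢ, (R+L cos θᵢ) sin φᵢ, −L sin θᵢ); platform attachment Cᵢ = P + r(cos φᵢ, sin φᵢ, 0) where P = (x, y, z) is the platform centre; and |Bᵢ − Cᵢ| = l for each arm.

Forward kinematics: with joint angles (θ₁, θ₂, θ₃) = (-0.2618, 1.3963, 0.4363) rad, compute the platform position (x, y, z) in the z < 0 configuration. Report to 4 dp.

arm 1 at φ=0.0°: (R−r)+L cos θ1 = 0.2649;  O1 = (0.2649, 0.0000, 0.0388)
arm 2 at φ=120.0°: (R−r)+L cos θ2 = 0.1460;  O2 = (-0.0730, 0.1265, -0.1477)
φ3=240.0°: virtual centre (-0.1280, -0.2217, -0.0634), radius l
|O₂|²−|O₁|² = -0.0285;  |O₃|²−|O₁|² = -0.0021
plane₁₂: -0.6758x+0.2530y+-0.3731z = -0.0285
Cramer: x(z) = 0.0265-0.4356z;  y(z) = -0.0421+0.3110z
sphere 1 gives Az²+Bz+C=0 with A=1.2865, B=0.1039, C=-0.0695;  B²−4AC=0.3683;  roots -0.2763, 0.1955;  negative root z = -0.2763
x = 0.1468, y = -0.1280

(0.1468, -0.1280, -0.2763)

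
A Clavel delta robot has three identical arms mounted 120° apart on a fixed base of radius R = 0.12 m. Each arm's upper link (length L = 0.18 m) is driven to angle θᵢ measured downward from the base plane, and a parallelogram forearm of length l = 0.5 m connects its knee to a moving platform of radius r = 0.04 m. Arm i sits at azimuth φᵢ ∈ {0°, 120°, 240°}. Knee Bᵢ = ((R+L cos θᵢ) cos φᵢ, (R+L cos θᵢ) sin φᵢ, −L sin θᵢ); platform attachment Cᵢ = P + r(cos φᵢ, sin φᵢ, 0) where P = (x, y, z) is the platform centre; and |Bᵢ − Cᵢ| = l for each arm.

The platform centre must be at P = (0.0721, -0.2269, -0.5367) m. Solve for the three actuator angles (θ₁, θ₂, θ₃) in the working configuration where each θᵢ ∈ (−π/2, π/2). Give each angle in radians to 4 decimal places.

φ1=0.0° → target in arm frame (0.0721, -0.2269)
  A=0.0079, B=-0.5367, C=(l²−L²−A²−y'²−z²)/(2L)=-0.3389
  γ=atan2(-0.5367,0.0079)=-1.5561;  ψ=arccos(-0.6313)=2.2541;  θ1=γ+ψ≈0.6980
φ2=120.0° → target in arm frame (-0.2326, 0.0510)
  e−x'=0.3126;  (l²−L²−(e−x')²−y'²−z²)/2L = -0.4743
  θ2 = atan2(B,A) + arccos(C/0.6211) = 1.3963
φ3=240.0° → target in arm frame (0.1605, 0.1759)
  A cos θ + B sin θ = C:  -0.0805·cos θ + -0.5367·sin θ = -0.2996
  θ3 = atan2(B,A) + arccos(C/0.5427) = 0.4360

θ₁ = 0.6980, θ₂ = 1.3963, θ₃ = 0.4360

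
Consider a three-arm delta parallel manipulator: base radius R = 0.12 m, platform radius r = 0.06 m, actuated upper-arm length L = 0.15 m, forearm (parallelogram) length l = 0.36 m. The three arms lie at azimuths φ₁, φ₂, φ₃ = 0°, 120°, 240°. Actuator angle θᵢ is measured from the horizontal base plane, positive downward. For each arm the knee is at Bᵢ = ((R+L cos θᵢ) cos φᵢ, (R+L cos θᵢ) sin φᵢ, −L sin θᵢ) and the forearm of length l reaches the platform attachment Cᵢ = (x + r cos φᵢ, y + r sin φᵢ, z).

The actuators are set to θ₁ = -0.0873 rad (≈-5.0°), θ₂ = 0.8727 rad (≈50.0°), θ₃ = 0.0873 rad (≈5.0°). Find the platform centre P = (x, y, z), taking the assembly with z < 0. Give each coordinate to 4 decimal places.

(0.0928, -0.1165, -0.3070)

φ1=0.0°: virtual centre (0.2094, 0.0000, 0.0131), radius l
arm 2 at φ=120.0°: e+L cos θ2 = 0.1564;  S2 = (-0.0782, 0.1355, -0.1149)
φ3=240.0°: virtual centre (-0.1047, -0.1814, -0.0131), radius l
subtract pairs → two planes through P
[-0.5753 0.2709 -0.2560]·P = -0.0064;  [-0.6283 -0.3627 -0.0523]·P = 0.0000
det = 0.3789;  x = 0.0061+-0.2825z,  y = -0.0105+0.3450z
sphere 1 gives Az²+Bz+C=0 with A=1.1988, B=0.0814, C=-0.0880;  B²−4AC=0.4285;  roots -0.3070, 0.2390;  negative root z = -0.3070
x = 0.0928, y = -0.1165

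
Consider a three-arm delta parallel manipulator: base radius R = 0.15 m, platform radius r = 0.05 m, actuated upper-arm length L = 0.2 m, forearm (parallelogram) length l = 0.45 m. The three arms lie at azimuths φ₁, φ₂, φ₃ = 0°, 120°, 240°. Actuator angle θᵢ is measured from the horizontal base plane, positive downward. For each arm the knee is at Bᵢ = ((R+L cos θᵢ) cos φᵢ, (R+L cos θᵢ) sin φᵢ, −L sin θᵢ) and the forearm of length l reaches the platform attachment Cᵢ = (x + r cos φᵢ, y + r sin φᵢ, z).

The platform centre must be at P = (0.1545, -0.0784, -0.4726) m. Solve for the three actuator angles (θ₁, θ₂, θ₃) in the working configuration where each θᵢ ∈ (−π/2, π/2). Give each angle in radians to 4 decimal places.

θ₁ = 0.2617, θ₂ = 1.1345, θ₃ = 0.7854

arm 1 (φ=0.0°): x'=0.1545, y'=-0.0784
  A=-0.0545, B=-0.4726, C=(l²−L²−A²−y'²−z²)/(2L)=-0.1749
  √(A²+B²)=0.4757;  θ1 = -1.6856+1.9473 ≈ 0.2617
rotate P by −φ2: (-0.1451, -0.0946, -0.4726)
  A=0.2451, B=-0.4726, C=(l²−L²−A²−y'²−z²)/(2L)=-0.3247
  √(A²+B²)=0.5324;  θ2 = -1.0923+2.2268 ≈ 1.1345
rotate P by −φ3: (-0.0094, 0.1730, -0.4726)
  A cos θ + B sin θ = C:  0.1094·cos θ + -0.4726·sin θ = -0.2568
  √(A²+B²)=0.4851;  θ3 = -1.3434+2.1288 ≈ 0.7854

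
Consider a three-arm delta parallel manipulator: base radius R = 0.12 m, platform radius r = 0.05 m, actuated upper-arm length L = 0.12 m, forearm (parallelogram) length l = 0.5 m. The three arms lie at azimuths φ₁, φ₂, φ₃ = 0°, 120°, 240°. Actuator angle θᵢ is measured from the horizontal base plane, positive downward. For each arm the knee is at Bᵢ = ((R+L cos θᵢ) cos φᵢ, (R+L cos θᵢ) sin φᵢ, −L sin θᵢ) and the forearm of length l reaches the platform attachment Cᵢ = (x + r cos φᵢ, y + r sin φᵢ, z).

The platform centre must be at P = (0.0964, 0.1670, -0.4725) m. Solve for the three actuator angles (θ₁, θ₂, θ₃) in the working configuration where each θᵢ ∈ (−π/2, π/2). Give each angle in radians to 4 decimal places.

arm 1 (φ=0.0°): x'=0.0964, y'=0.1670
  A cos θ + B sin θ = C:  -0.0264·cos θ + -0.4725·sin θ = -0.0677
  θ1 = atan2(B,A) + arccos(C/0.4732) = 0.0877
arm 2 (φ=120.0°): x'=0.0964, y'=-0.1670
  A cos θ + B sin θ = C:  -0.0264·cos θ + -0.4725·sin θ = -0.0677
  θ2 = atan2(B,A) + arccos(C/0.4732) = 0.0876
arm 3 (φ=240.0°): x'=-0.1928, y'=0.0000
  A cos θ + B sin θ = C:  0.2628·cos θ + -0.4725·sin θ = -0.2364
  γ=atan2(-0.4725,0.2628)=-1.0632;  ψ=arccos(-0.4372)=2.0233;  θ3=γ+ψ≈0.9601

θ₁ = 0.0877, θ₂ = 0.0876, θ₃ = 0.9601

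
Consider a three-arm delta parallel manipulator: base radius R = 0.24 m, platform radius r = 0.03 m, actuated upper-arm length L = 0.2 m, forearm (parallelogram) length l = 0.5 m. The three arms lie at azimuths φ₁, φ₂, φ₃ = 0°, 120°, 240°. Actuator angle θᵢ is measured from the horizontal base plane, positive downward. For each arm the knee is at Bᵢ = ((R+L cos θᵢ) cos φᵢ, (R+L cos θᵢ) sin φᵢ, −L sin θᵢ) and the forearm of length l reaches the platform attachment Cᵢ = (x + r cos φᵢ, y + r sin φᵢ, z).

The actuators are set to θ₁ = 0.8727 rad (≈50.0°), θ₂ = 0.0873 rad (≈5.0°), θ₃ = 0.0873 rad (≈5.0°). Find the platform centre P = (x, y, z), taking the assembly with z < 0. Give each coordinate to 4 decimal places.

(-0.1171, 0.0000, -0.3591)

arm 1 at φ=0.0°: ρ1 = 0.3386;  O1 = (0.3386, 0.0000, -0.1532)
O2 = (0.4092·cos120.0°, 0.4092·sin120.0°, -0.0174) = (-0.2046, 0.3544, -0.0174)
arm 3 at φ=240.0°: ρ3 = 0.4092;  O3 = (-0.2046, -0.3544, -0.0174)
subtract pairs → two planes through P
[-1.0863 0.7088 0.2716]·P = 0.0297;  [-1.0863 -0.7088 0.2716]·P = 0.0297
Cramer: x(z) = -0.0273+0.2500z;  y(z) = 0.0000-0.0000z
into |P−O₁|² = l²: 1.0625z² + 0.1235z + -0.0927 = 0;  Δ = 0.4090;  z = -0.3591 or 0.2429 → z<0 root = -0.3591
x = -0.1171, y = 0.0000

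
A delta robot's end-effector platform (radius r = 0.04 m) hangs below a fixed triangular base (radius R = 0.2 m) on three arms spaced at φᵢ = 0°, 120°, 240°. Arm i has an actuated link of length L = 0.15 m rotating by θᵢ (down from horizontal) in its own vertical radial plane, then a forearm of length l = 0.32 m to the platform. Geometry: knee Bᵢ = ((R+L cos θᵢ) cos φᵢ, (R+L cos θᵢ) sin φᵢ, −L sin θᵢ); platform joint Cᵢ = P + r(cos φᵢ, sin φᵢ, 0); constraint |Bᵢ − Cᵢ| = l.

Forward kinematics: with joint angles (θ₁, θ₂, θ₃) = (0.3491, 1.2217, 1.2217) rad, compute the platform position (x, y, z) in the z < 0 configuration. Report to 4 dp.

(0.1018, 0.0000, -0.3018)

O1 = (0.3010·cos0.0°, 0.3010·sin0.0°, -0.0513) = (0.3010, 0.0000, -0.0513)
φ2=120.0°: virtual centre (-0.1057, 0.1830, -0.1410), radius l
O3 = (0.2113·cos240.0°, 0.2113·sin240.0°, -0.1410) = (-0.1057, -0.1830, -0.1410)
eliminate P² terms by subtracting sphere 1 from 2 and 3
linear system: -0.8132x+0.3660y = -0.0287−-0.1793z; -0.8132x+-0.3660y = -0.0287−-0.1793z
det = 0.5953;  x = 0.0353+-0.2205z,  y = 0.0000+0.0000z
sphere 1 gives Az²+Bz+C=0 with A=1.0486, B=0.2198, C=-0.0292;  B²−4AC=0.1707;  roots -0.3018, 0.0922;  negative root z = -0.3018
x = 0.1018, y = 0.0000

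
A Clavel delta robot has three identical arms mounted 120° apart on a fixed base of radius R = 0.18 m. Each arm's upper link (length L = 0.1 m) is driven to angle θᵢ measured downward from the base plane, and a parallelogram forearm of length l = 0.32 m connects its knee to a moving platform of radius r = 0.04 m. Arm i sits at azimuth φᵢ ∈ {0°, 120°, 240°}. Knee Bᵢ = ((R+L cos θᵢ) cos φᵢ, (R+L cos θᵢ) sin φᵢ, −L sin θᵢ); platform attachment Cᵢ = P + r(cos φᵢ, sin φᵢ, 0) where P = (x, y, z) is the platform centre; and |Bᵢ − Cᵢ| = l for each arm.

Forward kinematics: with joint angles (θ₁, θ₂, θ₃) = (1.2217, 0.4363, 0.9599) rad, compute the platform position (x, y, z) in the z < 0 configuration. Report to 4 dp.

φ1=0.0°: virtual centre (0.1742, 0.0000, -0.0940), radius l
arm 2 at φ=120.0°: (R−r)+L cos θ2 = 0.2306;  O2 = (-0.1153, 0.1997, -0.0423)
arm 3 at φ=240.0°: (R−r)+L cos θ3 = 0.1974;  O3 = (-0.0987, -0.1709, -0.0819)
eliminate P² terms by subtracting sphere 1 from 2 and 3
[-0.5790 0.3995 0.1034]·P = 0.0158;  [-0.5458 -0.3418 0.0241]·P = 0.0065
det = 0.4160;  x = -0.0192+0.1081z,  y = 0.0117+-0.1021z
sphere 1 gives Az²+Bz+C=0 with A=1.0221, B=0.1437, C=-0.0560;  B²−4AC=0.2497;  roots -0.3147, 0.1741;  negative root z = -0.3147
x = -0.0532, y = 0.0439

(-0.0532, 0.0439, -0.3147)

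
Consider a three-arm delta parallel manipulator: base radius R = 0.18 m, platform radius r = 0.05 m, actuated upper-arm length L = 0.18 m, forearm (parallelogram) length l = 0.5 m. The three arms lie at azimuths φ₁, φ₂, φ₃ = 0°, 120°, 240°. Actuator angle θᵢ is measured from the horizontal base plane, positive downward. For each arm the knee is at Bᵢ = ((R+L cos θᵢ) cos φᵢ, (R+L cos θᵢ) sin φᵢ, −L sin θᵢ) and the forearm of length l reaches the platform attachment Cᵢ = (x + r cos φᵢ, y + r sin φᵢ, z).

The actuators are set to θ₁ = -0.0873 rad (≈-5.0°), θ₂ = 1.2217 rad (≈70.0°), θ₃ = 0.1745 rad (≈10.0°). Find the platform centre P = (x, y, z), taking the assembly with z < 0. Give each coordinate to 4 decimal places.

O1 = (0.3093·cos0.0°, 0.3093·sin0.0°, 0.0157) = (0.3093, 0.0000, 0.0157)
φ2=120.0°: virtual centre (-0.0958, 0.1659, -0.1691), radius l
O3 = (0.3073·cos240.0°, 0.3073·sin240.0°, -0.0313) = (-0.1536, -0.2661, -0.0313)
subtract pairs → two planes through P
[-0.8102 0.3318 -0.3697]·P = -0.0306;  [-0.9259 -0.5322 -0.0939]·P = -0.0005
Cramer: x(z) = 0.0223-0.3086z;  y(z) = -0.0378+0.3605z
into |P−O₁|² = l²: 1.2252z² + 0.1185z + -0.1659 = 0;  Δ = 0.8273;  z = -0.4196 or 0.3228 → z<0 root = -0.4196
x = 0.1518, y = -0.1891

(0.1518, -0.1891, -0.4196)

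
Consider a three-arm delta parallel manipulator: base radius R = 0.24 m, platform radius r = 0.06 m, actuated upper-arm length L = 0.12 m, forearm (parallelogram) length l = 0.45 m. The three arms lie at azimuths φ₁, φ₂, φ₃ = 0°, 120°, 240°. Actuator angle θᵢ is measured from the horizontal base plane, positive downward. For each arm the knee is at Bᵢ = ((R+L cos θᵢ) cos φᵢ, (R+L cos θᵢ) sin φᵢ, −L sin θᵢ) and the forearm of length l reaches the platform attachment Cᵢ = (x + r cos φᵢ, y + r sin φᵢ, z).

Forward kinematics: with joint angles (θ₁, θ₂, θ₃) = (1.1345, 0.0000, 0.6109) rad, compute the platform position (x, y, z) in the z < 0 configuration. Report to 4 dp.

O1 = (0.2307·cos0.0°, 0.2307·sin0.0°, -0.1088) = (0.2307, 0.0000, -0.1088)
O2 = (0.3000·cos120.0°, 0.3000·sin120.0°, 0.0000) = (-0.1500, 0.2598, 0.0000)
arm 3 at φ=240.0°: e+L cos θ3 = 0.2783;  O3 = (-0.1391, -0.2410, -0.0688)
subtract pairs → two planes through P
linear system: -0.7614x+0.5196y = 0.0249−0.2175z; -0.7397x+-0.4820y = 0.0171−0.0799z
Cramer: x(z) = -0.0278+0.1948z;  y(z) = 0.0072-0.1332z
sphere 1 gives Az²+Bz+C=0 with A=1.0557, B=0.1149, C=-0.1238;  B²−4AC=0.5358;  roots -0.4011, 0.2923;  negative root z = -0.4011
x = -0.1060, y = 0.0606

(-0.1060, 0.0606, -0.4011)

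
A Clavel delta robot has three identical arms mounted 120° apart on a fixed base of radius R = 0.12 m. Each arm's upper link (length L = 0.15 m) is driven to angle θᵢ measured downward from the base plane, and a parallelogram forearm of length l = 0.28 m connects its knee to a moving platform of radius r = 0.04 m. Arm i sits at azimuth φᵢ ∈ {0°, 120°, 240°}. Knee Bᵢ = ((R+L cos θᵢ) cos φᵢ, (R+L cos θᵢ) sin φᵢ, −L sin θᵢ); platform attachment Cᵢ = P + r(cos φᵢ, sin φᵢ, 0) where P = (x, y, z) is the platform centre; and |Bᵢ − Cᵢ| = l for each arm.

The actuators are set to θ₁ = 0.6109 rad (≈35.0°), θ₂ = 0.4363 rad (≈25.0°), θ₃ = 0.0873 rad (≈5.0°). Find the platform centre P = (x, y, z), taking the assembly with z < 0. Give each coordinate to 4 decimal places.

(-0.0386, -0.0314, -0.2243)

O1 = (0.2029·cos0.0°, 0.2029·sin0.0°, -0.0860) = (0.2029, 0.0000, -0.0860)
O2 = (0.2159·cos120.0°, 0.2159·sin120.0°, -0.0634) = (-0.1080, 0.1870, -0.0634)
φ3=240.0°: virtual centre (-0.1147, -0.1987, -0.0131), radius l
eliminate P² terms by subtracting sphere 1 from 2 and 3
linear system: -0.6217x+0.3740y = 0.0021−0.0453z; -0.6352x+-0.3974y = 0.0042−0.1459z
Cramer: x(z) = -0.0050+0.1498z;  y(z) = -0.0027+0.1278z
sphere 1 gives Az²+Bz+C=0 with A=1.0388, B=0.1091, C=-0.0278;  B²−4AC=0.1273;  roots -0.2243, 0.1192;  negative root z = -0.2243
x = -0.0386, y = -0.0314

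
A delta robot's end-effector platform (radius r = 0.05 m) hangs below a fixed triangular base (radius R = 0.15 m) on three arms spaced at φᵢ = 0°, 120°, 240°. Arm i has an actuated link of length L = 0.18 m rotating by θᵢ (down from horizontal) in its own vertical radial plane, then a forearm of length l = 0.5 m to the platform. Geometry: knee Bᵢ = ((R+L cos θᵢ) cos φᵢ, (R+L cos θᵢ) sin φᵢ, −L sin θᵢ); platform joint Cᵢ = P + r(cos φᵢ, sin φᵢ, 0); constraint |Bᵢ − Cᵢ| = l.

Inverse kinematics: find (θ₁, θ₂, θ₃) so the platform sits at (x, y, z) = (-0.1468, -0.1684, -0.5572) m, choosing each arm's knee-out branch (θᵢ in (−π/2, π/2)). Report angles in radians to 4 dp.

θ₁ = 1.3965, θ₂ = 1.2218, θ₃ = 0.3490

φ1=0.0° → target in arm frame (-0.1468, -0.1684)
  e−x'=0.2468;  (l²−L²−(e−x')²−y'²−z²)/2L = -0.5059
  √(A²+B²)=0.6094;  θ1 = -1.1538+2.5503 ≈ 1.3965
arm 2 (φ=120.0°): x'=-0.0724, y'=0.2113
  A cos θ + B sin θ = C:  0.1724·cos θ + -0.5572·sin θ = -0.4646
  θ2 = atan2(B,A) + arccos(C/0.5833) = 1.2218
rotate P by −φ3: (0.2192, -0.0429, -0.5572)
  A=-0.1192, B=-0.5572, C=(l²−L²−A²−y'²−z²)/(2L)=-0.3026
  θ3 = atan2(B,A) + arccos(C/0.5698) = 0.3490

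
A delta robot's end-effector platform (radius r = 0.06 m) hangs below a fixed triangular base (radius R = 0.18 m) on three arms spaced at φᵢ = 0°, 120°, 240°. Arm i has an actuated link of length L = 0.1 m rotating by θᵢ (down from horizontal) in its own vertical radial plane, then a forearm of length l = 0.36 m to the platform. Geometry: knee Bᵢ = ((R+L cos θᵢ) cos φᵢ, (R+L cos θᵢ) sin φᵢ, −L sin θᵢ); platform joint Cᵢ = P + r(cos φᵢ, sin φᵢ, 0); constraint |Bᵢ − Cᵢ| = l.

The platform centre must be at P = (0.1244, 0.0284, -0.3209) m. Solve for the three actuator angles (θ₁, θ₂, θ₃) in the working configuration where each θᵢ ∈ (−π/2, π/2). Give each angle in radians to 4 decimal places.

rotate P by −φ1: (0.1244, 0.0284, -0.3209)
  e−x'=-0.0044;  (l²−L²−(e−x')²−y'²−z²)/2L = 0.0790
  θ1 = atan2(B,A) + arccos(C/0.3209) = -0.2624
φ2=120.0° → target in arm frame (-0.0376, -0.1219)
  A=0.1576, B=-0.3209, C=(l²−L²−A²−y'²−z²)/(2L)=-0.1154
  γ=atan2(-0.3209,0.1576)=-1.1143;  ψ=arccos(-0.3228)=1.8995;  θ2=γ+ψ≈0.7853
arm 3 (φ=240.0°): x'=-0.0868, y'=0.0935
  e−x'=0.2068;  (l²−L²−(e−x')²−y'²−z²)/2L = -0.1744
  √(A²+B²)=0.3818;  θ3 = -0.9984+2.0454 ≈ 1.0470

θ₁ = -0.2624, θ₂ = 0.7853, θ₃ = 1.0470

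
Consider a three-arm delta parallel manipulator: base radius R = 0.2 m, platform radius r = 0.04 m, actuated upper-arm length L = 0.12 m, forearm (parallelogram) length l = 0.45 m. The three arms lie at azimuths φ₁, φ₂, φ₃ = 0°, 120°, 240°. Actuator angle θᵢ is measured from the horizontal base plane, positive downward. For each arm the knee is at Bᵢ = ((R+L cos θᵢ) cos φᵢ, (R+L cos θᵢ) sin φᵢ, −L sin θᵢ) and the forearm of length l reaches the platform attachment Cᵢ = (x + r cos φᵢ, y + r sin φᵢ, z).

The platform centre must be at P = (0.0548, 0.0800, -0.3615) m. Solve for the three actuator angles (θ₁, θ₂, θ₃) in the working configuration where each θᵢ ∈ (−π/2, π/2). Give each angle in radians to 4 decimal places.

θ₁ = -0.1748, θ₂ = -0.0874, θ₃ = 0.6976

φ1=0.0° → target in arm frame (0.0548, 0.0800)
  A cos θ + B sin θ = C:  0.1052·cos θ + -0.3615·sin θ = 0.1665
  √(A²+B²)=0.3765;  θ1 = -1.2876+1.1128 ≈ -0.1748
rotate P by −φ2: (0.0419, -0.0875, -0.3615)
  A cos θ + B sin θ = C:  0.1181·cos θ + -0.3615·sin θ = 0.1492
  √(A²+B²)=0.3803;  θ2 = -1.2550+1.1675 ≈ -0.0874
rotate P by −φ3: (-0.0967, 0.0075, -0.3615)
  A cos θ + B sin θ = C:  0.2567·cos θ + -0.3615·sin θ = -0.0355
  γ=atan2(-0.3615,0.2567)=-0.9534;  ψ=arccos(-0.0801)=1.6510;  θ3=γ+ψ≈0.6976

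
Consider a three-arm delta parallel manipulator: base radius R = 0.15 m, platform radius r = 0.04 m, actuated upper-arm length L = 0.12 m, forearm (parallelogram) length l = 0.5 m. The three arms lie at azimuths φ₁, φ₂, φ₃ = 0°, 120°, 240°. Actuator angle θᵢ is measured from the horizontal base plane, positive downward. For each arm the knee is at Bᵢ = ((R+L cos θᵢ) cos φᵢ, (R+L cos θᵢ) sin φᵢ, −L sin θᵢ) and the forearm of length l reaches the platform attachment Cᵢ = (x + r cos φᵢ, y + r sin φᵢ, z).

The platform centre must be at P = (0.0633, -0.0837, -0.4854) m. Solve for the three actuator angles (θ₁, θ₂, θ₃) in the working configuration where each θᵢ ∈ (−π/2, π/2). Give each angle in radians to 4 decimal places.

θ₁ = 0.1746, θ₂ = 0.7854, θ₃ = 0.2620

rotate P by −φ1: (0.0633, -0.0837, -0.4854)
  e−x'=0.0467;  (l²−L²−(e−x')²−y'²−z²)/2L = -0.0383
  γ=atan2(-0.4854,0.0467)=-1.4749;  ψ=arccos(-0.0786)=1.6495;  θ1=γ+ψ≈0.1746
rotate P by −φ2: (-0.1041, -0.0130, -0.4854)
  e−x'=0.2141;  (l²−L²−(e−x')²−y'²−z²)/2L = -0.1918
  √(A²+B²)=0.5305;  θ2 = -1.1553+1.9407 ≈ 0.7854
rotate P by −φ3: (0.0408, 0.0967, -0.4854)
  A=0.0692, B=-0.4854, C=(l²−L²−A²−y'²−z²)/(2L)=-0.0589
  γ=atan2(-0.4854,0.0692)=-1.4293;  ψ=arccos(-0.1202)=1.6913;  θ3=γ+ψ≈0.2620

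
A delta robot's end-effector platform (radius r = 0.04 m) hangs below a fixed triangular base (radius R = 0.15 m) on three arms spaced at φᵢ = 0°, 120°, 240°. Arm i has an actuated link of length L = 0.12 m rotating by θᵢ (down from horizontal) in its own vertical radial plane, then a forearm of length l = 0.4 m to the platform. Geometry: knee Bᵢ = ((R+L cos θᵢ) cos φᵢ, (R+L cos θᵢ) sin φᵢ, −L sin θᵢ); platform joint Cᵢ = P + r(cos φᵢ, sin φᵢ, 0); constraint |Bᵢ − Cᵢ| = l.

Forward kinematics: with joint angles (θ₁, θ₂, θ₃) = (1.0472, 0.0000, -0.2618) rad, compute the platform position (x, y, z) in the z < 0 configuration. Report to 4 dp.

(-0.1605, -0.0255, -0.3278)

arm 1 at φ=0.0°: ρ1 = 0.1700;  O1 = (0.1700, 0.0000, -0.1039)
arm 2 at φ=120.0°: ρ2 = 0.2300;  O2 = (-0.1150, 0.1992, 0.0000)
φ3=240.0°: virtual centre (-0.1130, -0.1956, 0.0311), radius l
eliminate P² terms by subtracting sphere 1 from 2 and 3
linear system: -0.5700x+0.3984y = 0.0132−0.2078z; -0.5659x+-0.3913y = 0.0123−0.2700z
Cramer: x(z) = -0.0224+0.4211z;  y(z) = 0.0010+0.0808z
quadratic in z: (1.1839)z²+(0.0459)z+(-0.1122)=0, √Δ=0.7303 → z ∈ {-0.3278, 0.2890}; z = -0.3278 (taking z<0)
x = -0.1605, y = -0.0255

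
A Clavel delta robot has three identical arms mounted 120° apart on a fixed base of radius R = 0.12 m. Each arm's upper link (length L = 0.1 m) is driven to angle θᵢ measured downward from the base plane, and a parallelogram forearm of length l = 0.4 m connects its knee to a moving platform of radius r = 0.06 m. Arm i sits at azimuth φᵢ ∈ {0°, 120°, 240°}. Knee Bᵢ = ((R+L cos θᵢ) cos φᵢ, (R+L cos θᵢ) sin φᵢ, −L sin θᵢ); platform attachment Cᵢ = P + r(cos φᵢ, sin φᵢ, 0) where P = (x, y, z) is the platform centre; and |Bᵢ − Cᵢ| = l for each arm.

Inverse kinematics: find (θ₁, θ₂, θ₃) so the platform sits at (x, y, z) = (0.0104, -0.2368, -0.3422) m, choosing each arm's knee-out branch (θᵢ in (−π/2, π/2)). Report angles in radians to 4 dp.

θ₁ = 0.5237, θ₂ = 1.3090, θ₃ = -0.3488

rotate P by −φ1: (0.0104, -0.2368, -0.3422)
  A cos θ + B sin θ = C:  0.0496·cos θ + -0.3422·sin θ = -0.1282
  γ=atan2(-0.3422,0.0496)=-1.4269;  ψ=arccos(-0.3707)=1.9505;  θ1=γ+ψ≈0.5237
φ2=120.0° → target in arm frame (-0.2103, 0.1094)
  A cos θ + B sin θ = C:  0.2703·cos θ + -0.3422·sin θ = -0.2606
  √(A²+B²)=0.4361;  θ2 = -0.9023+2.2113 ≈ 1.3090
arm 3 (φ=240.0°): x'=0.1999, y'=0.1274
  A=-0.1399, B=-0.3422, C=(l²−L²−A²−y'²−z²)/(2L)=-0.0145
  √(A²+B²)=0.3697;  θ3 = -1.9588+1.6100 ≈ -0.3488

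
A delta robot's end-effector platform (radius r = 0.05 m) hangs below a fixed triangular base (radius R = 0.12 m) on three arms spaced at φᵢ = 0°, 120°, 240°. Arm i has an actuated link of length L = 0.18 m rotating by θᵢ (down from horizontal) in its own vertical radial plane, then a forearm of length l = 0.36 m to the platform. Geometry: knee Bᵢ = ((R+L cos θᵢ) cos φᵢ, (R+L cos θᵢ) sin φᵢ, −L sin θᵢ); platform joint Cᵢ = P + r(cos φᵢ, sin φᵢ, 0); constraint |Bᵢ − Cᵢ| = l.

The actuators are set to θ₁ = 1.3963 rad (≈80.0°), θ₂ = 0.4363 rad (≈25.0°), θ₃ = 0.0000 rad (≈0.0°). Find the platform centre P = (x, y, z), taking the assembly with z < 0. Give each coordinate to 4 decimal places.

φ1=0.0°: virtual centre (0.1013, 0.0000, -0.1773), radius l
centre 2 = (0.2331·cos120.0°, 0.2331·sin120.0°, -0.0761) = (-0.1166, 0.2019, -0.0761)
φ3=240.0°: virtual centre (-0.1250, -0.2165, 0.0000), radius l
eliminate P² terms by subtracting sphere 1 from 2 and 3
plane₁₂: -0.4356x+0.4038y+0.2024z = 0.0185
det = 0.3714;  x = -0.0442+0.6215z,  y = -0.0019+0.1693z
into |P−centre ₁|² = l²: 1.4149z² + 0.1731z + -0.0770 = 0;  Δ = 0.4659;  z = -0.3024 or 0.1800 → z<0 root = -0.3024
x = -0.2321, y = -0.0531

(-0.2321, -0.0531, -0.3024)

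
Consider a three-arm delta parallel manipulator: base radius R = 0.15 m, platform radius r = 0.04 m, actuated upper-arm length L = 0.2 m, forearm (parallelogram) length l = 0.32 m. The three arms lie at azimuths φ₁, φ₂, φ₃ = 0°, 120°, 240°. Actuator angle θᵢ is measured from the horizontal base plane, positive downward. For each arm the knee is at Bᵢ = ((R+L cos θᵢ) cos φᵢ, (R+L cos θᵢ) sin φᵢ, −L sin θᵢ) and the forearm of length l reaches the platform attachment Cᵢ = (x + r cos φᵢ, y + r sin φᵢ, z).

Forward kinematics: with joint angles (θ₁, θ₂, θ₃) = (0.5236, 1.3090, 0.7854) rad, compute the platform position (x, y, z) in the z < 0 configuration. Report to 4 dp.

(0.0897, -0.0879, -0.3392)

φ1=0.0°: virtual centre (0.2832, 0.0000, -0.1000), radius l
O2 = (0.1618·cos120.0°, 0.1618·sin120.0°, -0.1932) = (-0.0809, 0.1401, -0.1932)
φ3=240.0°: virtual centre (-0.1257, -0.2177, -0.1414), radius l
subtract pairs → two planes through P
linear system: -0.7282x+0.2802y = -0.0267−-0.1864z; -0.8178x+-0.4355y = -0.0070−-0.0828z
det = 0.5462;  x = 0.0249+-0.1911z,  y = -0.0307+0.1686z
sphere 1 gives Az²+Bz+C=0 with A=1.0649, B=0.2884, C=-0.0247;  B²−4AC=0.1885;  roots -0.3392, 0.0685;  negative root z = -0.3392
x = 0.0897, y = -0.0879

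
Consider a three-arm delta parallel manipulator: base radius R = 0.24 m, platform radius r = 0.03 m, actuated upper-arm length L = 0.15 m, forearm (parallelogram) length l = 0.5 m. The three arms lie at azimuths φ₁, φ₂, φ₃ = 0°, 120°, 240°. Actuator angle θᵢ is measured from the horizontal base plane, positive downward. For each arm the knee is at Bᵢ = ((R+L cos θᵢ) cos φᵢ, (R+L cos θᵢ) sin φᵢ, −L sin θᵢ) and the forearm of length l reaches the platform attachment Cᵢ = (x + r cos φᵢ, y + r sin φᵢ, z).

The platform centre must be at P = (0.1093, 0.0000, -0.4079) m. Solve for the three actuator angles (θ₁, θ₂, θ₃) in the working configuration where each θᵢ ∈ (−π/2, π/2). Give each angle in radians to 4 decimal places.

θ₁ = -0.1743, θ₂ = 0.6984, θ₃ = 0.6984

φ1=0.0° → target in arm frame (0.1093, 0.0000)
  A cos θ + B sin θ = C:  0.1007·cos θ + -0.4079·sin θ = 0.1699
  √(A²+B²)=0.4201;  θ1 = -1.3288+1.1544 ≈ -0.1743
arm 2 (φ=120.0°): x'=-0.0546, y'=-0.0947
  A cos θ + B sin θ = C:  0.2646·cos θ + -0.4079·sin θ = -0.0596
  θ2 = atan2(B,A) + arccos(C/0.4862) = 0.6984
rotate P by −φ3: (-0.0547, 0.0947, -0.4079)
  A=0.2647, B=-0.4079, C=(l²−L²−A²−y'²−z²)/(2L)=-0.0596
  γ=atan2(-0.4079,0.2647)=-0.9953;  ψ=arccos(-0.1226)=1.6937;  θ3=γ+ψ≈0.6984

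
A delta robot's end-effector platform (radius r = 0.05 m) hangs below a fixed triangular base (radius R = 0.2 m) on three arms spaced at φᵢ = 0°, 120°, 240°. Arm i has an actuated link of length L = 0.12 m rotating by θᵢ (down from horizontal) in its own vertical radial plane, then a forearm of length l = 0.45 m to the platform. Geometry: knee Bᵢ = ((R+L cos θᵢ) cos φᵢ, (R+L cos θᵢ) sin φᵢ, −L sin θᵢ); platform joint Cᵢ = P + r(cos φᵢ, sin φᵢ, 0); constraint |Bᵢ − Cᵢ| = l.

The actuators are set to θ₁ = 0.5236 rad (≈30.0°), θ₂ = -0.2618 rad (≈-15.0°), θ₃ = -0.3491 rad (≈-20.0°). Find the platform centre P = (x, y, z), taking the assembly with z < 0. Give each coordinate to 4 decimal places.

φ1=0.0°: virtual centre (0.2539, 0.0000, -0.0600), radius l
arm 2 at φ=120.0°: ρ2 = 0.2659;  centre 2 = (-0.1330, 0.2303, 0.0311)
φ3=240.0°: virtual centre (-0.1314, -0.2276, 0.0410), radius l
|centre ₂|²−|centre ₁|² = 0.0036;  |centre ₃|²−|centre ₁|² = 0.0027
[-0.7738 0.4606 0.1821]·P = 0.0036;  [-0.7706 -0.4551 0.2021]·P = 0.0027
Cramer: x(z) = -0.0040+0.2489z;  y(z) = 0.0010+0.0227z
quadratic in z: (1.0624)z²+(-0.0083)z+(-0.1324)=0, √Δ=0.7500 → z ∈ {-0.3490, 0.3569}; z = -0.3490 (taking z<0)
x = -0.0909, y = -0.0069

(-0.0909, -0.0069, -0.3490)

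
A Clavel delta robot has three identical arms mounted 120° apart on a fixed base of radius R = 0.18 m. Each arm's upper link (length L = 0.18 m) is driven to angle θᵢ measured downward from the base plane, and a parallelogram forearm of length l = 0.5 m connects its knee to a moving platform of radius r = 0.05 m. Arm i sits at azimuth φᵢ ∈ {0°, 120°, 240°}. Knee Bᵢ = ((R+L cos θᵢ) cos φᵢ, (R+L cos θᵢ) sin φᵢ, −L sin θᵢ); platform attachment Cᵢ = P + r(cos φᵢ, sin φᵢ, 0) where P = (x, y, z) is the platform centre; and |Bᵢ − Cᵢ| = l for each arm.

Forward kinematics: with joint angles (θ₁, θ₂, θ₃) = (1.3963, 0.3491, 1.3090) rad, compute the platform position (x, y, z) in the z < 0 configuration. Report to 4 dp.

(-0.1206, 0.1715, -0.5530)

centre 1 = (0.1613·cos0.0°, 0.1613·sin0.0°, -0.1773) = (0.1613, 0.0000, -0.1773)
centre 2 = (0.2991·cos120.0°, 0.2991·sin120.0°, -0.0616) = (-0.1496, 0.2591, -0.0616)
arm 3 at φ=240.0°: e+L cos θ3 = 0.1766;  centre 3 = (-0.0883, -0.1529, -0.1739)
subtract pairs → two planes through P
plane₁₂: -0.6216x+0.5181y+0.2314z = 0.0359
det = 0.4487;  x = -0.0290+0.1656z,  y = 0.0344+-0.2479z
sphere 1 gives Az²+Bz+C=0 with A=1.0889, B=0.2745, C=-0.1812;  B²−4AC=0.8645;  roots -0.5530, 0.3009;  negative root z = -0.5530
x = -0.1206, y = 0.1715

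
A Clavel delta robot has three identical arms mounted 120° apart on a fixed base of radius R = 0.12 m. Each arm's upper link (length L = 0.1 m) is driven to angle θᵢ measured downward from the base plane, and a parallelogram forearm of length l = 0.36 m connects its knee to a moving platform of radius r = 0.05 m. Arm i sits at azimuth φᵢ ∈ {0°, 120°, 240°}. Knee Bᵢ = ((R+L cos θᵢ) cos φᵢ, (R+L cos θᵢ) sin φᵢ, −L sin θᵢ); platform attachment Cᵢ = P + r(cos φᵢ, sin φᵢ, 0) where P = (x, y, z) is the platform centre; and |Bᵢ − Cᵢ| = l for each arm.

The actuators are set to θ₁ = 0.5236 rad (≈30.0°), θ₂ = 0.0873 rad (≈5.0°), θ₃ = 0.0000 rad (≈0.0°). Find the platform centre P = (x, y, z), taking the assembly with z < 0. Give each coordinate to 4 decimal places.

(-0.0666, -0.0099, -0.3323)

arm 1 at φ=0.0°: e+L cos θ1 = 0.1566;  O1 = (0.1566, 0.0000, -0.0500)
arm 2 at φ=120.0°: e+L cos θ2 = 0.1696;  O2 = (-0.0848, 0.1469, -0.0087)
arm 3 at φ=240.0°: e+L cos θ3 = 0.1700;  O3 = (-0.0850, -0.1472, 0.0000)
|O₂|²−|O₁|² = 0.0018;  |O₃|²−|O₁|² = 0.0019
plane₁₂: -0.4828x+0.2938y+0.0826z = 0.0018
Cramer: x(z) = -0.0038+0.1890z;  y(z) = -0.0001+0.0295z
quadratic in z: (1.0366)z²+(0.0394)z+(-0.1014)=0, √Δ=0.6495 → z ∈ {-0.3323, 0.2943}; z = -0.3323 (taking z<0)
x = -0.0666, y = -0.0099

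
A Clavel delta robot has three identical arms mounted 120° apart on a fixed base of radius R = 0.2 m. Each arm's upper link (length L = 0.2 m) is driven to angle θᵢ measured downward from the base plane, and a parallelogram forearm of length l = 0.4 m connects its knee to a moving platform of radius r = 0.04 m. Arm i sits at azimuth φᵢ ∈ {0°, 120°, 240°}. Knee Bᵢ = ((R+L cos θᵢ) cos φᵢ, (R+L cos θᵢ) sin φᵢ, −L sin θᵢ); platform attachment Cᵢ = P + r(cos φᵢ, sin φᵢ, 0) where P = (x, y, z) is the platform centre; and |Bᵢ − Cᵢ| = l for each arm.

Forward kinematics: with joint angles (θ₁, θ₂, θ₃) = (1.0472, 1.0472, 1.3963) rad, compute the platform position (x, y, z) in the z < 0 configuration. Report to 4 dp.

(0.0343, 0.0594, -0.4981)

arm 1 at φ=0.0°: e+L cos θ1 = 0.2600;  centre 1 = (0.2600, 0.0000, -0.1732)
arm 2 at φ=120.0°: e+L cos θ2 = 0.2600;  centre 2 = (-0.1300, 0.2252, -0.1732)
φ3=240.0°: virtual centre (-0.0974, -0.1686, -0.1970), radius l
eliminate P² terms by subtracting sphere 1 from 2 and 3
linear system: -0.7800x+0.4503y = 0.0000−0.0000z; -0.7147x+-0.3373y = -0.0209−-0.0475z
Cramer: x(z) = 0.0161-0.0366z;  y(z) = 0.0279-0.0634z
sphere 1 gives Az²+Bz+C=0 with A=1.0054, B=0.3607, C=-0.0697;  B²−4AC=0.4105;  roots -0.4981, 0.1393;  negative root z = -0.4981
x = 0.0343, y = 0.0594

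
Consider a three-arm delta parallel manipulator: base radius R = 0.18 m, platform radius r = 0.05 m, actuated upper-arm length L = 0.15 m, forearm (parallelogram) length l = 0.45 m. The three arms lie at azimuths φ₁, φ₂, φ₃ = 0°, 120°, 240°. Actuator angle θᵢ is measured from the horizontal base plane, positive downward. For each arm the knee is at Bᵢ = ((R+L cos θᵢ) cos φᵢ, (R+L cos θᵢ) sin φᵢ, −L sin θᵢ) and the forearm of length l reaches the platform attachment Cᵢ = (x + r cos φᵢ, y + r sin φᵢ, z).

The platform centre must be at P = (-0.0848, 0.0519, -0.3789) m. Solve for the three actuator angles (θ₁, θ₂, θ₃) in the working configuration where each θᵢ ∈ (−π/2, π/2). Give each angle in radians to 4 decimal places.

rotate P by −φ1: (-0.0848, 0.0519, -0.3789)
  A=0.2148, B=-0.3789, C=(l²−L²−A²−y'²−z²)/(2L)=-0.0413
  √(A²+B²)=0.4356;  θ1 = -1.0551+1.6658 ≈ 0.6108
φ2=120.0° → target in arm frame (0.0873, 0.0475)
  e−x'=0.0427;  (l²−L²−(e−x')²−y'²−z²)/2L = 0.1079
  √(A²+B²)=0.3813;  θ2 = -1.4587+1.2840 ≈ -0.1747
φ3=240.0° → target in arm frame (-0.0025, -0.0994)
  e−x'=0.1325;  (l²−L²−(e−x')²−y'²−z²)/2L = 0.0300
  √(A²+B²)=0.4014;  θ3 = -1.2343+1.4961 ≈ 0.2618

θ₁ = 0.6108, θ₂ = -0.1747, θ₃ = 0.2618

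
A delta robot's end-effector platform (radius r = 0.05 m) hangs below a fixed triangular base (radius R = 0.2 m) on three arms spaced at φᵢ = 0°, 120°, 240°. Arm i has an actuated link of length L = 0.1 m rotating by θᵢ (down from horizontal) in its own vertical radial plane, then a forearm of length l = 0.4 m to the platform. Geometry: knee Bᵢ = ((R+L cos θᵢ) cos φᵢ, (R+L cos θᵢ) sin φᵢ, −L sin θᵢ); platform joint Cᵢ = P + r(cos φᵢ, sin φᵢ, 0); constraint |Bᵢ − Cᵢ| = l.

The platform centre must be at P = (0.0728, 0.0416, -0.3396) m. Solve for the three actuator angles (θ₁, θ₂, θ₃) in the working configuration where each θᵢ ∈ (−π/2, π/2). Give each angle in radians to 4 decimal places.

θ₁ = -0.1742, θ₂ = 0.3491, θ₃ = 0.7856

rotate P by −φ1: (0.0728, 0.0416, -0.3396)
  e−x'=0.0772;  (l²−L²−(e−x')²−y'²−z²)/2L = 0.1349
  γ=atan2(-0.3396,0.0772)=-1.3473;  ψ=arccos(0.3874)=1.1730;  θ1=γ+ψ≈-0.1742
arm 2 (φ=120.0°): x'=-0.0004, y'=-0.0838
  e−x'=0.1504;  (l²−L²−(e−x')²−y'²−z²)/2L = 0.0251
  θ2 = atan2(B,A) + arccos(C/0.3714) = 0.3491
φ3=240.0° → target in arm frame (-0.0724, 0.0422)
  e−x'=0.2224;  (l²−L²−(e−x')²−y'²−z²)/2L = -0.0829
  γ=atan2(-0.3396,0.2224)=-0.9909;  ψ=arccos(-0.2043)=1.7765;  θ3=γ+ψ≈0.7856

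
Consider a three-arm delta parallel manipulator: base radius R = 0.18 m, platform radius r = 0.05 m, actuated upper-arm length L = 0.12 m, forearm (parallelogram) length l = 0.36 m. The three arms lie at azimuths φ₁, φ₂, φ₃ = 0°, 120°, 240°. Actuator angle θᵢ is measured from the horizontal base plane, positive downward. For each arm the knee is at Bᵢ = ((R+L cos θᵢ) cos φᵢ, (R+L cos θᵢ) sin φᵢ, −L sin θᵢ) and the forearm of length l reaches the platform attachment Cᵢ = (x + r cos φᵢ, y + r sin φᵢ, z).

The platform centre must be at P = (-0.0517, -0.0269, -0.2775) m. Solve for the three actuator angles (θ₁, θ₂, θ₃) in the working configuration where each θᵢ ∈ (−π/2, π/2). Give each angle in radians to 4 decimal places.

arm 1 (φ=0.0°): x'=-0.0517, y'=-0.0269
  A=0.1817, B=-0.2775, C=(l²−L²−A²−y'²−z²)/(2L)=0.0186
  θ1 = atan2(B,A) + arccos(C/0.3317) = 0.5237
arm 2 (φ=120.0°): x'=0.0026, y'=0.0582
  A cos θ + B sin θ = C:  0.1274·cos θ + -0.2775·sin θ = 0.0773
  √(A²+B²)=0.3054;  θ2 = -1.1403+1.3147 ≈ 0.1745
φ3=240.0° → target in arm frame (0.0491, -0.0313)
  e−x'=0.0809;  (l²−L²−(e−x')²−y'²−z²)/2L = 0.1278
  √(A²+B²)=0.2890;  θ3 = -1.2873+1.1127 ≈ -0.1745

θ₁ = 0.5237, θ₂ = 0.1745, θ₃ = -0.1745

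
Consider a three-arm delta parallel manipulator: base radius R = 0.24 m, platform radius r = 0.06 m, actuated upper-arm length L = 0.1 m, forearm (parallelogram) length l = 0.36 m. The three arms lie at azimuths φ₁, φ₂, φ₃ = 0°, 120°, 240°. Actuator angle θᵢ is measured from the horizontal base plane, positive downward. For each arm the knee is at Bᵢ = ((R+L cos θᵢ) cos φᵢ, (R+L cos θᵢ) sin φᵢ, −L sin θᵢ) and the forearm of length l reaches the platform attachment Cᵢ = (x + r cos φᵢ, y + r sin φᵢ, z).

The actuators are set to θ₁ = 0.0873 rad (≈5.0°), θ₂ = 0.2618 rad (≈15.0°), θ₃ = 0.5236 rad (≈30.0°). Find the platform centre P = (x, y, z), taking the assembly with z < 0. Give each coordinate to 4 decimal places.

(0.0219, 0.0174, -0.2595)

arm 1 at φ=0.0°: e+L cos θ1 = 0.2796;  S1 = (0.2796, 0.0000, -0.0087)
arm 2 at φ=120.0°: e+L cos θ2 = 0.2766;  S2 = (-0.1383, 0.2395, -0.0259)
φ3=240.0°: virtual centre (-0.1333, -0.2309, -0.0500), radius l
eliminate P² terms by subtracting sphere 1 from 2 and 3
[-0.8358 0.4791 -0.0343]·P = -0.0011;  [-0.8258 -0.4618 -0.0826]·P = -0.0047
Cramer: x(z) = 0.0035-0.0709z;  y(z) = 0.0039-0.0520z
sphere 1 gives Az²+Bz+C=0 with A=1.0077, B=0.0562, C=-0.0533;  B²−4AC=0.2179;  roots -0.2595, 0.2037;  negative root z = -0.2595
x = 0.0219, y = 0.0174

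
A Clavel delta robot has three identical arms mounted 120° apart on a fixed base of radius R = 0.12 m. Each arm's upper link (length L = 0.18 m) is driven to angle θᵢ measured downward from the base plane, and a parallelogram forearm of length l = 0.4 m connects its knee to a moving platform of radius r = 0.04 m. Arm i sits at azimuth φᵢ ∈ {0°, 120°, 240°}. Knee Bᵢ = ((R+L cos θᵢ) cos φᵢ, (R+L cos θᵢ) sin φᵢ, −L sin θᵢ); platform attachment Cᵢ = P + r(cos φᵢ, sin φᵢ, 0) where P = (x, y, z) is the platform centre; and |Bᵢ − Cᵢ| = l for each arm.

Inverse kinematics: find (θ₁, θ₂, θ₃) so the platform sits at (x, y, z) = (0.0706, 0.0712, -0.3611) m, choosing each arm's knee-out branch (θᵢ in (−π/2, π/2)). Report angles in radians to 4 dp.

φ1=0.0° → target in arm frame (0.0706, 0.0712)
  e−x'=0.0094;  (l²−L²−(e−x')²−y'²−z²)/2L = -0.0221
  √(A²+B²)=0.3612;  θ1 = -1.5448+1.6320 ≈ 0.0872
arm 2 (φ=120.0°): x'=0.0264, y'=-0.0967
  A cos θ + B sin θ = C:  0.0536·cos θ + -0.3611·sin θ = -0.0417
  θ2 = atan2(B,A) + arccos(C/0.3651) = 0.2621
φ3=240.0° → target in arm frame (-0.0970, 0.0255)
  e−x'=0.1770;  (l²−L²−(e−x')²−y'²−z²)/2L = -0.0966
  γ=atan2(-0.3611,0.1770)=-1.1151;  ψ=arccos(-0.2401)=1.8133;  θ3=γ+ψ≈0.6981

θ₁ = 0.0872, θ₂ = 0.2621, θ₃ = 0.6981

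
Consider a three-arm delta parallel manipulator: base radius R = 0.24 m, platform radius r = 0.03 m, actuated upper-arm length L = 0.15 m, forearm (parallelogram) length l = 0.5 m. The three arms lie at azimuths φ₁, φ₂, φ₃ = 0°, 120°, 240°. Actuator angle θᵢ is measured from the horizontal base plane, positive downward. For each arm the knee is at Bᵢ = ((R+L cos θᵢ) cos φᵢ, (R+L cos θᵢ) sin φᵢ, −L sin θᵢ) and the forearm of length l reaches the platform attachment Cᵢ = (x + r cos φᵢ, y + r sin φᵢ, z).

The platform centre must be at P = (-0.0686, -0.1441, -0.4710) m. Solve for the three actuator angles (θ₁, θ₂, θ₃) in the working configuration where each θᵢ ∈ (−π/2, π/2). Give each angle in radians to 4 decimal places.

θ₁ = 1.1344, θ₂ = 1.2215, θ₃ = 0.0872

arm 1 (φ=0.0°): x'=-0.0686, y'=-0.1441
  e−x'=0.2786;  (l²−L²−(e−x')²−y'²−z²)/2L = -0.3091
  γ=atan2(-0.4710,0.2786)=-1.0366;  ψ=arccos(-0.5648)=2.1710;  θ1=γ+ψ≈1.1344
arm 2 (φ=120.0°): x'=-0.0905, y'=0.1315
  e−x'=0.3005;  (l²−L²−(e−x')²−y'²−z²)/2L = -0.3397
  θ2 = atan2(B,A) + arccos(C/0.5587) = 1.2215
rotate P by −φ3: (0.1591, 0.0126, -0.4710)
  A cos θ + B sin θ = C:  0.0509·cos θ + -0.4710·sin θ = 0.0097
  √(A²+B²)=0.4737;  θ3 = -1.4631+1.5503 ≈ 0.0872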